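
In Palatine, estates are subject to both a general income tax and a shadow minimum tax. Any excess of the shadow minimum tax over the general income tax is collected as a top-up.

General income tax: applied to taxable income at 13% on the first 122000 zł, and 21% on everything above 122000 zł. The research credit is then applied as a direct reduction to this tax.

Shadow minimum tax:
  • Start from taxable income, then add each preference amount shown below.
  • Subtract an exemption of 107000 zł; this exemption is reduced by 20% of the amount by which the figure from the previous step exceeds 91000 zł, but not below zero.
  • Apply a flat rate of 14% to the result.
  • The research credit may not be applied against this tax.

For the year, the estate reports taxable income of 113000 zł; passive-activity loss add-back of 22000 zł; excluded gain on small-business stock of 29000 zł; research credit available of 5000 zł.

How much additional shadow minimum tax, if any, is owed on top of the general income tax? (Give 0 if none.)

General income tax:
  113000 zł × 13% = 14690 zł
  Less research credit 5000 zł → 9690 zł

Shadow minimum tax:
  Adjusted income: 113000 zł + 22000 zł + 29000 zł = 164000 zł
  Exemption: 107000 zł − 20% × (164000 zł − 91000 zł) = 107000 zł − 14600 zł = 92400 zł
  Base: 164000 zł − 92400 zł = 71600 zł
  71600 zł × 14% = 10024 zł

Excess of shadow minimum tax over general income tax: 10024 zł − 9690 zł = 334 zł.

334 zł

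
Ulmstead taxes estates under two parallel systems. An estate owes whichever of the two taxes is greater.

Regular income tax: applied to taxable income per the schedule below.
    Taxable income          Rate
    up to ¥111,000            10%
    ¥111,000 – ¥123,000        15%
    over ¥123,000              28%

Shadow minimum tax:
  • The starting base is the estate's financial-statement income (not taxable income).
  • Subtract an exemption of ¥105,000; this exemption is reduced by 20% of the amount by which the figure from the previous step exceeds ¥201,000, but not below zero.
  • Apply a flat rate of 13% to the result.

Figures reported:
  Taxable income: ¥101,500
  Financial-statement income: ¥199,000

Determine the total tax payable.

¥12,220

Regular income tax:
  ¥101,500 × 10% = ¥10,150

Shadow minimum tax:
  Base (financial-statement income): ¥199,000
  Exemption: ¥199,000 ≤ ¥201,000, so full ¥105,000 applies
  Base: ¥199,000 − ¥105,000 = ¥94,000
  ¥94,000 × 13% = ¥12,220

¥12,220 > ¥10,150, so the shadow minimum tax is the binding amount.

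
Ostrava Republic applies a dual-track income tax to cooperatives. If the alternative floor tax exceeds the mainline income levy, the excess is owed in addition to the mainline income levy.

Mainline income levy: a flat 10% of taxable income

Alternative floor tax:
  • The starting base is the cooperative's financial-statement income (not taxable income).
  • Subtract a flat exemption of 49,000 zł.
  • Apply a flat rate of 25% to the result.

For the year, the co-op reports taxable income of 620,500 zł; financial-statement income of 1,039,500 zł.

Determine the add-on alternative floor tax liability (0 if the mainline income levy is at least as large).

185,575 zł

Alternative floor tax:
  Base (financial-statement income): 1,039,500 zł
  Less exemption 49,000 zł → base 990,500 zł
  990,500 zł × 25% = 247,625 zł

Mainline income levy:
  620,500 zł × 10% = 62,050 zł

Excess of alternative floor tax over mainline income levy: 247,625 zł − 62,050 zł = 185,575 zł.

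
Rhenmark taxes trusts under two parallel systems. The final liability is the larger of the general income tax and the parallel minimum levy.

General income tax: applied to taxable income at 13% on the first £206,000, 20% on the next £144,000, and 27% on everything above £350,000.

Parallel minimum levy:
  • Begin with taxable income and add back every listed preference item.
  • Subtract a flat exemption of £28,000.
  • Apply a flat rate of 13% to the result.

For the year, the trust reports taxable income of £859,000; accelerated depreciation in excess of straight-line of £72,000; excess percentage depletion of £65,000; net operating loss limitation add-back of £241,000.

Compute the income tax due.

£193,010

Parallel minimum levy:
  Adjusted income: £859,000 + £72,000 + £65,000 + £241,000 = £1,237,000
  Less exemption £28,000 → base £1,209,000
  £1,209,000 × 13% = £157,170

General income tax:
  £206,000 × 13% = £26,780
  £144,000 × 20% = £28,800
  £509,000 × 27% = £137,430
  → £193,010

£193,010 > £157,170, so the general income tax governs.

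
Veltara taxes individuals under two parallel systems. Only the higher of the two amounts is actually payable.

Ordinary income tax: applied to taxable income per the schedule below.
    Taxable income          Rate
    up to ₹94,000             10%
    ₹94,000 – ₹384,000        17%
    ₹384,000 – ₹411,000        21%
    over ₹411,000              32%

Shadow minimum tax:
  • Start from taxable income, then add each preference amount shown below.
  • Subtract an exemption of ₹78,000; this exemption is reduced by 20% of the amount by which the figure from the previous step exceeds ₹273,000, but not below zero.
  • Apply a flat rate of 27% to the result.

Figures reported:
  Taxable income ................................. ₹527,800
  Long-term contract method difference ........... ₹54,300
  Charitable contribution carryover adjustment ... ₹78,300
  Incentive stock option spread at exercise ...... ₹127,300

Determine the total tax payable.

₹212,679

Shadow minimum tax:
  Adjusted income: ₹527,800 + ₹54,300 + ₹78,300 + ₹127,300 = ₹787,700
  Exemption: 20% × (₹787,700 − ₹273,000) = ₹102,940 ≥ ₹78,000, so the exemption is fully phased out
  Base: ₹787,700 − ₹0 = ₹787,700
  ₹787,700 × 27% = ₹212,679

Ordinary income tax:
  ₹94,000 × 10% = ₹9,400
  ₹290,000 × 17% = ₹49,300
  ₹27,000 × 21% = ₹5,670
  ₹116,800 × 32% = ₹37,376
  → ₹101,746

₹212,679 > ₹101,746, so the shadow minimum tax is the binding amount.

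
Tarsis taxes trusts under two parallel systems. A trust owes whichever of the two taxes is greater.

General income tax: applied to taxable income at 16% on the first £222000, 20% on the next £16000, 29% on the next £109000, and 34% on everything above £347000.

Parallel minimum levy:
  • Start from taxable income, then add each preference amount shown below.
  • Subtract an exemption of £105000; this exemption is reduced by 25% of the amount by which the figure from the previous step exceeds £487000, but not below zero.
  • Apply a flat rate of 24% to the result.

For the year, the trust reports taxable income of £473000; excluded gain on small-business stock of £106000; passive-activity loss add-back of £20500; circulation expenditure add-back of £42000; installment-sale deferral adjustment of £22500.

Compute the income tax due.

£144780

General income tax:
  £222000 × 16% = £35520
  £16000 × 20% = £3200
  £109000 × 29% = £31610
  £126000 × 34% = £42840
  → £113170

Parallel minimum levy:
  Adjusted income: £473000 + £106000 + £20500 + £42000 + £22500 = £664000
  Exemption: £105000 − 25% × (£664000 − £487000) = £105000 − £44250 = £60750
  Base: £664000 − £60750 = £603250
  £603250 × 24% = £144780

£144780 > £113170, so the parallel minimum levy is the binding amount.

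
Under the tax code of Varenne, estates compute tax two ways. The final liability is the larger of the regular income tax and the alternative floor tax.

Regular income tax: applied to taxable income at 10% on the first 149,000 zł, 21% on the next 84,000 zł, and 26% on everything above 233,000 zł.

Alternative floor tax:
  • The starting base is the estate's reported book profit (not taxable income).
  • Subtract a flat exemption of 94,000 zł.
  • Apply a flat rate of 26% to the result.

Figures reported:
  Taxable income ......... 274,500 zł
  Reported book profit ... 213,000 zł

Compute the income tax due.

43,330 zł

Alternative floor tax:
  Base (reported book profit): 213,000 zł
  Less exemption 94,000 zł → base 119,000 zł
  119,000 zł × 26% = 30,940 zł

Regular income tax:
  149,000 zł × 10% = 14,900 zł
  84,000 zł × 21% = 17,640 zł
  41,500 zł × 26% = 10,790 zł
  → 43,330 zł

43,330 zł > 30,940 zł, so the regular income tax governs.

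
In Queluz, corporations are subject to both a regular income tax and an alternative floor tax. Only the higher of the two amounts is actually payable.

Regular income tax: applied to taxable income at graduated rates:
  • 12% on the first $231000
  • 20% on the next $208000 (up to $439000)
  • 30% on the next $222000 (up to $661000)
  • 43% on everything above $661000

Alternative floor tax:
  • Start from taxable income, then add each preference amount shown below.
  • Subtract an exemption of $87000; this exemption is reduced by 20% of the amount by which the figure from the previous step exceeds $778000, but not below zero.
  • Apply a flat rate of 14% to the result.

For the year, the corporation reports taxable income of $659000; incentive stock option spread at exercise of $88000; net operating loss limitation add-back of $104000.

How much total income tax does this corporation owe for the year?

$135320

Regular income tax:
  $231000 × 12% = $27720
  $208000 × 20% = $41600
  $220000 × 30% = $66000
  → $135320

Alternative floor tax:
  Adjusted income: $659000 + $88000 + $104000 = $851000
  Exemption: $87000 − 20% × ($851000 − $778000) = $87000 − $14600 = $72400
  Base: $851000 − $72400 = $778600
  $778600 × 14% = $109004

$135320 > $109004, so the regular income tax governs.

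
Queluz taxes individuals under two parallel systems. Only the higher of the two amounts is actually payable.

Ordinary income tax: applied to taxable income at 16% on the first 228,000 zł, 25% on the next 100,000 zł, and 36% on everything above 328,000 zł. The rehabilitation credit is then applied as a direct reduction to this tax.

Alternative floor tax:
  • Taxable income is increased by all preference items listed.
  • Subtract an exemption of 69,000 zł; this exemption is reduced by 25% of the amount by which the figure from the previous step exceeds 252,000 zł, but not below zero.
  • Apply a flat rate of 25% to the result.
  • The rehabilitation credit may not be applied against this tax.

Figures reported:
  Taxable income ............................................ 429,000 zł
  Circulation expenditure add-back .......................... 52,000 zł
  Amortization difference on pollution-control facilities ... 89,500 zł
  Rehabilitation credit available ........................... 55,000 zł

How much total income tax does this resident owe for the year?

142,625 zł

Alternative floor tax:
  Adjusted income: 429,000 zł + 52,000 zł + 89,500 zł = 570,500 zł
  Exemption: 25% × (570,500 zł − 252,000 zł) = 79,625 zł ≥ 69,000 zł, so the exemption is fully phased out
  Base: 570,500 zł − 0 zł = 570,500 zł
  570,500 zł × 25% = 142,625 zł

Ordinary income tax:
  228,000 zł × 16% = 36,480 zł
  100,000 zł × 25% = 25,000 zł
  101,000 zł × 36% = 36,360 zł
  → 97,840 zł
  Less rehabilitation credit 55,000 zł → 42,840 zł

142,625 zł > 42,840 zł, so the alternative floor tax is the binding amount.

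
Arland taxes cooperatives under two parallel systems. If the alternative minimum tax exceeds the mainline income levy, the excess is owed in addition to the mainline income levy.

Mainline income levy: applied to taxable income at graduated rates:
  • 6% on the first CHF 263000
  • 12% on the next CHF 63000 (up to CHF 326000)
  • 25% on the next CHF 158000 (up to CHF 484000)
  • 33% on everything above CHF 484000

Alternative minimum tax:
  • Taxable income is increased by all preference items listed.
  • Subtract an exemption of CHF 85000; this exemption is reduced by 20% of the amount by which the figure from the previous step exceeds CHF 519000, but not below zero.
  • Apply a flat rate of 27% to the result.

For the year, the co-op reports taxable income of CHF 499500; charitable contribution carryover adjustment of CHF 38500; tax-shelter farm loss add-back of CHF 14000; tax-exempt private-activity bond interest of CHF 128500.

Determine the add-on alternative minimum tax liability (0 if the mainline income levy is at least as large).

Mainline income levy:
  CHF 263000 × 6% = CHF 15780
  CHF 63000 × 12% = CHF 7560
  CHF 158000 × 25% = CHF 39500
  CHF 15500 × 33% = CHF 5115
  → CHF 67955

Alternative minimum tax:
  Adjusted income: CHF 499500 + CHF 38500 + CHF 14000 + CHF 128500 = CHF 680500
  Exemption: CHF 85000 − 20% × (CHF 680500 − CHF 519000) = CHF 85000 − CHF 32300 = CHF 52700
  Base: CHF 680500 − CHF 52700 = CHF 627800
  CHF 627800 × 27% = CHF 169506

Excess of alternative minimum tax over mainline income levy: CHF 169506 − CHF 67955 = CHF 101551.

CHF 101551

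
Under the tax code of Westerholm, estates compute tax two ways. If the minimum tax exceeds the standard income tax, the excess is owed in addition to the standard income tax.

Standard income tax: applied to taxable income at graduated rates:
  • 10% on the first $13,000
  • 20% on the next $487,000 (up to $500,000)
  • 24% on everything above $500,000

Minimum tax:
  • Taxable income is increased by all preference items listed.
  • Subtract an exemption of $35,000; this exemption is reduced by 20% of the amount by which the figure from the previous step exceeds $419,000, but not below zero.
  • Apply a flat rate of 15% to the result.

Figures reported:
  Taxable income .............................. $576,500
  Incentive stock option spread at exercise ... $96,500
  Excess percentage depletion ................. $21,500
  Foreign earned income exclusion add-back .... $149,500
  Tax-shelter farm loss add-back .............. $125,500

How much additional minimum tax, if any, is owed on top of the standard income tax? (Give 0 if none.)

$28,365

Minimum tax:
  Adjusted income: $576,500 + $96,500 + $21,500 + $149,500 + $125,500 = $969,500
  Exemption: 20% × ($969,500 − $419,000) = $110,100 ≥ $35,000, so the exemption is fully phased out
  Base: $969,500 − $0 = $969,500
  $969,500 × 15% = $145,425

Standard income tax:
  $13,000 × 10% = $1,300
  $487,000 × 20% = $97,400
  $76,500 × 24% = $18,360
  → $117,060

Excess of minimum tax over standard income tax: $145,425 − $117,060 = $28,365.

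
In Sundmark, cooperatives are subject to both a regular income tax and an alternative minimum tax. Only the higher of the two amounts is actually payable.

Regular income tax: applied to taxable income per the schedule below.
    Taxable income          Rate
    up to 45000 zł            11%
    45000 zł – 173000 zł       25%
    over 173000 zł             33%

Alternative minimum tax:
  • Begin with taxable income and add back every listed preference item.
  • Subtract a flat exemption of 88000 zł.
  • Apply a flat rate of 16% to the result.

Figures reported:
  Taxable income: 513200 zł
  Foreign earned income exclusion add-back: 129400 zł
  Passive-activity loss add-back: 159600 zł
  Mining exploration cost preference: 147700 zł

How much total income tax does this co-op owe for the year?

149216 zł

Regular income tax:
  45000 zł × 11% = 4950 zł
  128000 zł × 25% = 32000 zł
  340200 zł × 33% = 112266 zł
  → 149216 zł

Alternative minimum tax:
  Adjusted income: 513200 zł + 129400 zł + 159600 zł + 147700 zł = 949900 zł
  Less exemption 88000 zł → base 861900 zł
  861900 zł × 16% = 137904 zł

149216 zł > 137904 zł, so the regular income tax governs.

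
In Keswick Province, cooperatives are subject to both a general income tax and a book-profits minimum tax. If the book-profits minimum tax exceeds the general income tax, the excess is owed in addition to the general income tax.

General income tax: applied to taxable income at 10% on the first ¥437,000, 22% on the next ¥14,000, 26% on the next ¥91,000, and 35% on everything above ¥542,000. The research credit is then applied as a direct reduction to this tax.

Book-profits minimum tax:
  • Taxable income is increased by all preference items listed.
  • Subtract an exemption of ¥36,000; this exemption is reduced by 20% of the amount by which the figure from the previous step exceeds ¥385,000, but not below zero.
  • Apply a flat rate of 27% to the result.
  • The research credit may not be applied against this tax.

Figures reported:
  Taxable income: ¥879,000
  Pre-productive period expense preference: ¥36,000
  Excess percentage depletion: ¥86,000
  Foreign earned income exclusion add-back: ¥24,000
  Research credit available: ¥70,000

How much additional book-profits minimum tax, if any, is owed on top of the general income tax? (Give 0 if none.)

Book-profits minimum tax:
  Adjusted income: ¥879,000 + ¥36,000 + ¥86,000 + ¥24,000 = ¥1,025,000
  Exemption: 20% × (¥1,025,000 − ¥385,000) = ¥128,000 ≥ ¥36,000, so the exemption is fully phased out
  Base: ¥1,025,000 − ¥0 = ¥1,025,000
  ¥1,025,000 × 27% = ¥276,750

General income tax:
  ¥437,000 × 10% = ¥43,700
  ¥14,000 × 22% = ¥3,080
  ¥91,000 × 26% = ¥23,660
  ¥337,000 × 35% = ¥117,950
  → ¥188,390
  Less research credit ¥70,000 → ¥118,390

Excess of book-profits minimum tax over general income tax: ¥276,750 − ¥118,390 = ¥158,360.

¥158,360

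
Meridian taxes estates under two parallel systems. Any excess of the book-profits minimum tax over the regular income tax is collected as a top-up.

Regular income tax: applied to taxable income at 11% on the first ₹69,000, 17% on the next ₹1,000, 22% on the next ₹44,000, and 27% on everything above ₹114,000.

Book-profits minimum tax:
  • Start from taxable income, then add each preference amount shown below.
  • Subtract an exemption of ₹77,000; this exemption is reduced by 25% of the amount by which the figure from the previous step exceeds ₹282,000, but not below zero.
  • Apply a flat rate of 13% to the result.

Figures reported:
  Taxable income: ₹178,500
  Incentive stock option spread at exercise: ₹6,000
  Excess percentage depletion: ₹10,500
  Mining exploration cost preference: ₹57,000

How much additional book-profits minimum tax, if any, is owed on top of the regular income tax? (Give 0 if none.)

Regular income tax:
  ₹69,000 × 11% = ₹7,590
  ₹1,000 × 17% = ₹170
  ₹44,000 × 22% = ₹9,680
  ₹64,500 × 27% = ₹17,415
  → ₹34,855

Book-profits minimum tax:
  Adjusted income: ₹178,500 + ₹6,000 + ₹10,500 + ₹57,000 = ₹252,000
  Exemption: ₹252,000 ≤ ₹282,000, so full ₹77,000 applies
  Base: ₹252,000 − ₹77,000 = ₹175,000
  ₹175,000 × 13% = ₹22,750

₹22,750 ≤ ₹34,855, so no add-on is due.

₹0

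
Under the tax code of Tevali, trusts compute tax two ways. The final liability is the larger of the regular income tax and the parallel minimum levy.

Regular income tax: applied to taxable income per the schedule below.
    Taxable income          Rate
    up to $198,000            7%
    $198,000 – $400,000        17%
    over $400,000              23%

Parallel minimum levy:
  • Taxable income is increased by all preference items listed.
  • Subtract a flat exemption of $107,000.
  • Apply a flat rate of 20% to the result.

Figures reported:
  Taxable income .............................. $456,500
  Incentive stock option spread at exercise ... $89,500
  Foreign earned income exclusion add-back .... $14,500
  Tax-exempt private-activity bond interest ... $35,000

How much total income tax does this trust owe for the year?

Parallel minimum levy:
  Adjusted income: $456,500 + $89,500 + $14,500 + $35,000 = $595,500
  Less exemption $107,000 → base $488,500
  $488,500 × 20% = $97,700

Regular income tax:
  $198,000 × 7% = $13,860
  $202,000 × 17% = $34,340
  $56,500 × 23% = $12,995
  → $61,195

$97,700 > $61,195, so the parallel minimum levy is the binding amount.

$97,700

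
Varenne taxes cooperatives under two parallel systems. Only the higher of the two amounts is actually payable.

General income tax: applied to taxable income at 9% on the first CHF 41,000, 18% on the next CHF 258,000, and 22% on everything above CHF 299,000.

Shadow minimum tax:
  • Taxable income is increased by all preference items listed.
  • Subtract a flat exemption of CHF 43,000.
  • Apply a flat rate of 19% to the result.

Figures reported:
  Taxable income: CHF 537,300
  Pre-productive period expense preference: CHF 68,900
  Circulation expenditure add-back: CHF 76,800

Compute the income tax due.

CHF 121,600

Shadow minimum tax:
  Adjusted income: CHF 537,300 + CHF 68,900 + CHF 76,800 = CHF 683,000
  Less exemption CHF 43,000 → base CHF 640,000
  CHF 640,000 × 19% = CHF 121,600

General income tax:
  CHF 41,000 × 9% = CHF 3,690
  CHF 258,000 × 18% = CHF 46,440
  CHF 238,300 × 22% = CHF 52,426
  → CHF 102,556

CHF 121,600 > CHF 102,556, so the shadow minimum tax is the binding amount.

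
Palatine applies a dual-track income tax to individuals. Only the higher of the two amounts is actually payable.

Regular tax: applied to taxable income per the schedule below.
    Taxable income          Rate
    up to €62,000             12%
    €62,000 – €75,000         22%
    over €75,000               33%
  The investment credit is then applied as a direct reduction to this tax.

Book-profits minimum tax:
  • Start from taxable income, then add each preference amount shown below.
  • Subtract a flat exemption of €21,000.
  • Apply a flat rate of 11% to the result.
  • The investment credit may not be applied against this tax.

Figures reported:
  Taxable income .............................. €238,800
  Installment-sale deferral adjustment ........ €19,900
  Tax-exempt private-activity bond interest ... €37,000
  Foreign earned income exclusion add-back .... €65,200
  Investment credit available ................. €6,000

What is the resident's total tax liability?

€58,354

Book-profits minimum tax:
  Adjusted income: €238,800 + €19,900 + €37,000 + €65,200 = €360,900
  Less exemption €21,000 → base €339,900
  €339,900 × 11% = €37,389

Regular tax:
  €62,000 × 12% = €7,440
  €13,000 × 22% = €2,860
  €163,800 × 33% = €54,054
  → €64,354
  Less investment credit €6,000 → €58,354

€58,354 > €37,389, so the regular tax governs.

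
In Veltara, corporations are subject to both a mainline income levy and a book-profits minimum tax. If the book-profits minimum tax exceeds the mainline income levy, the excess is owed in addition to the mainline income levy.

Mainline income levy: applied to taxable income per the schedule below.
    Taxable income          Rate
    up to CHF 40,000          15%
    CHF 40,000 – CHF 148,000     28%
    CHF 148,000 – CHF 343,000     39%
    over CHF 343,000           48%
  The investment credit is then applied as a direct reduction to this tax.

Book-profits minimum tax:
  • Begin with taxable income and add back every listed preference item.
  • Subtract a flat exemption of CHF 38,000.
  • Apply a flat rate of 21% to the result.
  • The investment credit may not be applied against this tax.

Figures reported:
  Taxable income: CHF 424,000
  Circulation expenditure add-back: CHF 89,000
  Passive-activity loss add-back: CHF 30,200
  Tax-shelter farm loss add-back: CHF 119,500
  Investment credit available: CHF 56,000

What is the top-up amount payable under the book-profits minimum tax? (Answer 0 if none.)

Book-profits minimum tax:
  Adjusted income: CHF 424,000 + CHF 89,000 + CHF 30,200 + CHF 119,500 = CHF 662,700
  Less exemption CHF 38,000 → base CHF 624,700
  CHF 624,700 × 21% = CHF 131,187

Mainline income levy:
  CHF 40,000 × 15% = CHF 6,000
  CHF 108,000 × 28% = CHF 30,240
  CHF 195,000 × 39% = CHF 76,050
  CHF 81,000 × 48% = CHF 38,880
  → CHF 151,170
  Less investment credit CHF 56,000 → CHF 95,170

Excess of book-profits minimum tax over mainline income levy: CHF 131,187 − CHF 95,170 = CHF 36,017.

CHF 36,017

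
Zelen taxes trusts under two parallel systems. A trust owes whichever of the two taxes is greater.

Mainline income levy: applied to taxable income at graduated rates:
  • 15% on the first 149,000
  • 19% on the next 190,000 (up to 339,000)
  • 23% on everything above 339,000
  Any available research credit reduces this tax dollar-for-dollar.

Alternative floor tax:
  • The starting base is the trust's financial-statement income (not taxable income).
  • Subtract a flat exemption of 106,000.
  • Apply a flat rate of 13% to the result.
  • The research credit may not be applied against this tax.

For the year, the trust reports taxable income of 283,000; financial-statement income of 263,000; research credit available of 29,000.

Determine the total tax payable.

20,410

Mainline income levy:
  149,000 × 15% = 22,350
  134,000 × 19% = 25,460
  → 47,810
  Less research credit 29,000 → 18,810

Alternative floor tax:
  Base (financial-statement income): 263,000
  Less exemption 106,000 → base 157,000
  157,000 × 13% = 20,410

20,410 > 18,810, so the alternative floor tax is the binding amount.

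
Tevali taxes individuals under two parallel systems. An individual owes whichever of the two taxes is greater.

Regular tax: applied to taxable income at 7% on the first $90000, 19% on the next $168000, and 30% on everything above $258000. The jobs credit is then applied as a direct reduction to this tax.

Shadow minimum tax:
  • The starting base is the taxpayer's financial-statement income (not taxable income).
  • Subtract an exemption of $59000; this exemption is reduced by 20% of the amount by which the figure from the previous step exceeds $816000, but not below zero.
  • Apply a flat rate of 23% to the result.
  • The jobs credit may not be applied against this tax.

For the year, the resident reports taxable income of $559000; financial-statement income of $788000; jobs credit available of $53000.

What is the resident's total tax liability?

Shadow minimum tax:
  Base (financial-statement income): $788000
  Exemption: $788000 ≤ $816000, so full $59000 applies
  Base: $788000 − $59000 = $729000
  $729000 × 23% = $167670

Regular tax:
  $90000 × 7% = $6300
  $168000 × 19% = $31920
  $301000 × 30% = $90300
  → $128520
  Less jobs credit $53000 → $75520

$167670 > $75520, so the shadow minimum tax is the binding amount.

$167670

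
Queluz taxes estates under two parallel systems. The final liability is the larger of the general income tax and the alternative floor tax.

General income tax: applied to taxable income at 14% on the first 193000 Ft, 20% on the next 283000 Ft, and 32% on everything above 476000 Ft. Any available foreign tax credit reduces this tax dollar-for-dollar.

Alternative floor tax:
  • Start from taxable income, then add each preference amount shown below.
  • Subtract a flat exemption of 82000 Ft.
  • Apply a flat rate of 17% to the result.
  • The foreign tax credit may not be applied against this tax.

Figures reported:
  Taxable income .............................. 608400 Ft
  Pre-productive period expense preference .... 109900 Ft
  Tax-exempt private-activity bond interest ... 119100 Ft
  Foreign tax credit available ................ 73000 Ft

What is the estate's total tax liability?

128418 Ft

Alternative floor tax:
  Adjusted income: 608400 Ft + 109900 Ft + 119100 Ft = 837400 Ft
  Less exemption 82000 Ft → base 755400 Ft
  755400 Ft × 17% = 128418 Ft

General income tax:
  193000 Ft × 14% = 27020 Ft
  283000 Ft × 20% = 56600 Ft
  132400 Ft × 32% = 42368 Ft
  → 125988 Ft
  Less foreign tax credit 73000 Ft → 52988 Ft

128418 Ft > 52988 Ft, so the alternative floor tax is the binding amount.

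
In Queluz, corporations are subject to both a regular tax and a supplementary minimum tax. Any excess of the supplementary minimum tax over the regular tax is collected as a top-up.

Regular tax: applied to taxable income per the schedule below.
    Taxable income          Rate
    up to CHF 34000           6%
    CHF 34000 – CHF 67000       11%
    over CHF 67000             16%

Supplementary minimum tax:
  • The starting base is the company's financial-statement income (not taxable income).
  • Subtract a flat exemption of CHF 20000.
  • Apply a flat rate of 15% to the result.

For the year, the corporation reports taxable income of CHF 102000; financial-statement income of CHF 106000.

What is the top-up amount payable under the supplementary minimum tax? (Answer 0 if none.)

Regular tax:
  CHF 34000 × 6% = CHF 2040
  CHF 33000 × 11% = CHF 3630
  CHF 35000 × 16% = CHF 5600
  → CHF 11270

Supplementary minimum tax:
  Base (financial-statement income): CHF 106000
  Less exemption CHF 20000 → base CHF 86000
  CHF 86000 × 15% = CHF 12900

Excess of supplementary minimum tax over regular tax: CHF 12900 − CHF 11270 = CHF 1630.

CHF 1630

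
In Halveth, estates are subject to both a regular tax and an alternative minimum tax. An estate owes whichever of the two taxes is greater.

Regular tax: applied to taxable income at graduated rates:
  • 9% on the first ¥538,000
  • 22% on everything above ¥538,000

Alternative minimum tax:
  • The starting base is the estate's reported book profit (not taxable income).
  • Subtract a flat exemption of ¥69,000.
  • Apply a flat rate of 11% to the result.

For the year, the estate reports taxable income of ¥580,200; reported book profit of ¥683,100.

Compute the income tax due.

¥67,551

Regular tax:
  ¥538,000 × 9% = ¥48,420
  ¥42,200 × 22% = ¥9,284
  → ¥57,704

Alternative minimum tax:
  Base (reported book profit): ¥683,100
  Less exemption ¥69,000 → base ¥614,100
  ¥614,100 × 11% = ¥67,551

¥67,551 > ¥57,704, so the alternative minimum tax is the binding amount.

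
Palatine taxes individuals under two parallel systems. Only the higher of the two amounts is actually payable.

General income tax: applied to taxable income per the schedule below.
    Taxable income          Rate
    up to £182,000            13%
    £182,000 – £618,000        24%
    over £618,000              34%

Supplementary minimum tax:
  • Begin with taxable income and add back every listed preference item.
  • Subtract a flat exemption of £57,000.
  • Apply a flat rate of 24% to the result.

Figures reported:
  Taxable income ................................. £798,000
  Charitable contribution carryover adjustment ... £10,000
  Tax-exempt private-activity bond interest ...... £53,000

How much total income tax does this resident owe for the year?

£192,960

General income tax:
  £182,000 × 13% = £23,660
  £436,000 × 24% = £104,640
  £180,000 × 34% = £61,200
  → £189,500

Supplementary minimum tax:
  Adjusted income: £798,000 + £10,000 + £53,000 = £861,000
  Less exemption £57,000 → base £804,000
  £804,000 × 24% = £192,960

£192,960 > £189,500, so the supplementary minimum tax is the binding amount.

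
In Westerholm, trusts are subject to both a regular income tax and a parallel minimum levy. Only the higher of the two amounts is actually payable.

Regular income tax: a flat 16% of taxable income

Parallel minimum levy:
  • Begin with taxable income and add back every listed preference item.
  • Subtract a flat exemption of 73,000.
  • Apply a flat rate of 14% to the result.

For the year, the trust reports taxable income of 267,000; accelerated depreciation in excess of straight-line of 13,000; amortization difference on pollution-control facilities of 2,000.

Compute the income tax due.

Regular income tax:
  267,000 × 16% = 42,720

Parallel minimum levy:
  Adjusted income: 267,000 + 13,000 + 2,000 = 282,000
  Less exemption 73,000 → base 209,000
  209,000 × 14% = 29,260

42,720 > 29,260, so the regular income tax governs.

42,720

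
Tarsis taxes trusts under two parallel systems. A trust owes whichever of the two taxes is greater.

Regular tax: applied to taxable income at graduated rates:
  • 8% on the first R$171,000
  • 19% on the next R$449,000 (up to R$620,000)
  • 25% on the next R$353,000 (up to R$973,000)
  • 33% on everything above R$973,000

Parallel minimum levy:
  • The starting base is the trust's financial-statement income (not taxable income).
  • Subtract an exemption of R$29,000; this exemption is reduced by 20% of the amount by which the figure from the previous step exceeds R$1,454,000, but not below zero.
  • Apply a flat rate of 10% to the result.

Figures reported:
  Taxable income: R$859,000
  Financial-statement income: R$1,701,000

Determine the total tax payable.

Regular tax:
  R$171,000 × 8% = R$13,680
  R$449,000 × 19% = R$85,310
  R$239,000 × 25% = R$59,750
  → R$158,740

Parallel minimum levy:
  Base (financial-statement income): R$1,701,000
  Exemption: 20% × (R$1,701,000 − R$1,454,000) = R$49,400 ≥ R$29,000, so the exemption is fully phased out
  Base: R$1,701,000 − R$0 = R$1,701,000
  R$1,701,000 × 10% = R$170,100

R$170,100 > R$158,740, so the parallel minimum levy is the binding amount.

R$170,100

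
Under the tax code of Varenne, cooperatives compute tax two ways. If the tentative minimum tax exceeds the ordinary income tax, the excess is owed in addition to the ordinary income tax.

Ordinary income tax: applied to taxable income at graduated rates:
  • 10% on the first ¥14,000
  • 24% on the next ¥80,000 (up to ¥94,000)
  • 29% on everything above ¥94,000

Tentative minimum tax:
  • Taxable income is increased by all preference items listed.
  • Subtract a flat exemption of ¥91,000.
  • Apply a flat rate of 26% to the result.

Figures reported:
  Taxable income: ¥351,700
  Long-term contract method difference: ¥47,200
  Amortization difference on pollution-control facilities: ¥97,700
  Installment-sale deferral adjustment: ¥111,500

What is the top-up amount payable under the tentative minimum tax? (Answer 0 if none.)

Ordinary income tax:
  ¥14,000 × 10% = ¥1,400
  ¥80,000 × 24% = ¥19,200
  ¥257,700 × 29% = ¥74,733
  → ¥95,333

Tentative minimum tax:
  Adjusted income: ¥351,700 + ¥47,200 + ¥97,700 + ¥111,500 = ¥608,100
  Less exemption ¥91,000 → base ¥517,100
  ¥517,100 × 26% = ¥134,446

Excess of tentative minimum tax over ordinary income tax: ¥134,446 − ¥95,333 = ¥39,113.

¥39,113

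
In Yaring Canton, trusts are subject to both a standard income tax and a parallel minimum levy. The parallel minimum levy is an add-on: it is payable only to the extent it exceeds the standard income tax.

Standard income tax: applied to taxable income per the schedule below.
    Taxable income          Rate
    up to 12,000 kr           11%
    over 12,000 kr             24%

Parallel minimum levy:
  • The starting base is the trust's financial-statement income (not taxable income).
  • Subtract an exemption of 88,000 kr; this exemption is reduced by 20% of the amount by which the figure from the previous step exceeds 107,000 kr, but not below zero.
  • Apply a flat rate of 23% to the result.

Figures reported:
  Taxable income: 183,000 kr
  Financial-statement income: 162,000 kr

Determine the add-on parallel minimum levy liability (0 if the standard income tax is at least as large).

Parallel minimum levy:
  Base (financial-statement income): 162,000 kr
  Exemption: 88,000 kr − 20% × (162,000 kr − 107,000 kr) = 88,000 kr − 11,000 kr = 77,000 kr
  Base: 162,000 kr − 77,000 kr = 85,000 kr
  85,000 kr × 23% = 19,550 kr

Standard income tax:
  12,000 kr × 11% = 1,320 kr
  171,000 kr × 24% = 41,040 kr
  → 42,360 kr

19,550 kr ≤ 42,360 kr, so no add-on is due.

0 kr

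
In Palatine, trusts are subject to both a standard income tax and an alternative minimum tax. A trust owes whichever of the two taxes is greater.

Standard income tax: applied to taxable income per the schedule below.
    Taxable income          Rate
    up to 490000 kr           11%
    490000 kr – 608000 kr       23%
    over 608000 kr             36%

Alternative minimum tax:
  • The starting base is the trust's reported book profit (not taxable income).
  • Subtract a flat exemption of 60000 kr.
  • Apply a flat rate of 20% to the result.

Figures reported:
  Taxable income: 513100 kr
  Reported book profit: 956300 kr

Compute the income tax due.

179260 kr

Standard income tax:
  490000 kr × 11% = 53900 kr
  23100 kr × 23% = 5313 kr
  → 59213 kr

Alternative minimum tax:
  Base (reported book profit): 956300 kr
  Less exemption 60000 kr → base 896300 kr
  896300 kr × 20% = 179260 kr

179260 kr > 59213 kr, so the alternative minimum tax is the binding amount.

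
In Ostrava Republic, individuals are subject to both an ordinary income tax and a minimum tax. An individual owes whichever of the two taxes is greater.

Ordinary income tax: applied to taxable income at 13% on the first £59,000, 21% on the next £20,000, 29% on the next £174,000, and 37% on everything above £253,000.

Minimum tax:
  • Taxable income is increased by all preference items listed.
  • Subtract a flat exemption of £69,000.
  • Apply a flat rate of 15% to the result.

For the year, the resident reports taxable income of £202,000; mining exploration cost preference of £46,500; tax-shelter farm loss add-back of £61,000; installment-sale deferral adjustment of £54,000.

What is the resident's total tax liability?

£47,540

Minimum tax:
  Adjusted income: £202,000 + £46,500 + £61,000 + £54,000 = £363,500
  Less exemption £69,000 → base £294,500
  £294,500 × 15% = £44,175

Ordinary income tax:
  £59,000 × 13% = £7,670
  £20,000 × 21% = £4,200
  £123,000 × 29% = £35,670
  → £47,540

£47,540 > £44,175, so the ordinary income tax governs.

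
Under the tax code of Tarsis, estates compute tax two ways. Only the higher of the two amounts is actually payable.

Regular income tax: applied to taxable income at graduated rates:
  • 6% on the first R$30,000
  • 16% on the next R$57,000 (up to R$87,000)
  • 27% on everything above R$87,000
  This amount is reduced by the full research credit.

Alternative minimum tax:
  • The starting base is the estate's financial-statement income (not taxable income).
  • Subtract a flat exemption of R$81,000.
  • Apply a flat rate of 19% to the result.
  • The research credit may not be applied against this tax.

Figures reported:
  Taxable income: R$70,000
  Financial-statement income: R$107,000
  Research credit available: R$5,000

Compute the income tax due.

Regular income tax:
  R$30,000 × 6% = R$1,800
  R$40,000 × 16% = R$6,400
  → R$8,200
  Less research credit R$5,000 → R$3,200

Alternative minimum tax:
  Base (financial-statement income): R$107,000
  Less exemption R$81,000 → base R$26,000
  R$26,000 × 19% = R$4,940

R$4,940 > R$3,200, so the alternative minimum tax is the binding amount.

R$4,940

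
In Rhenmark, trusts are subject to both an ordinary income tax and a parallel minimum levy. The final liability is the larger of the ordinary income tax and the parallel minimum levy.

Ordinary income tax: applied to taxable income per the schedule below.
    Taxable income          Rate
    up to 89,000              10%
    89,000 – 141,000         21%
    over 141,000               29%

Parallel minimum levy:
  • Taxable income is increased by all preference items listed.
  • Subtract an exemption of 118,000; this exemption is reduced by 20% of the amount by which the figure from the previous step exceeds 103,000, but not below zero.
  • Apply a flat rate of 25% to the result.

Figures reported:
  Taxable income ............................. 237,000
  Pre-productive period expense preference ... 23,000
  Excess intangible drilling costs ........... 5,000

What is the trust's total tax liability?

47,660

Parallel minimum levy:
  Adjusted income: 237,000 + 23,000 + 5,000 = 265,000
  Exemption: 118,000 − 20% × (265,000 − 103,000) = 118,000 − 32,400 = 85,600
  Base: 265,000 − 85,600 = 179,400
  179,400 × 25% = 44,850

Ordinary income tax:
  89,000 × 10% = 8,900
  52,000 × 21% = 10,920
  96,000 × 29% = 27,840
  → 47,660

47,660 > 44,850, so the ordinary income tax governs.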